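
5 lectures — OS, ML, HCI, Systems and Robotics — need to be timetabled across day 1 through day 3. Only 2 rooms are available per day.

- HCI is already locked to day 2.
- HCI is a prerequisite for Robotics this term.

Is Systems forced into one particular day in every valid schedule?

Systems can be day 1 (e.g. OS=day 1; HCI=day 2; ML=day 2; Robotics=day 3; Systems=day 1) or day 2 (e.g. Systems in day 2, Robotics in day 3, HCI in day 2, ML in day 1, OS in day 1).

No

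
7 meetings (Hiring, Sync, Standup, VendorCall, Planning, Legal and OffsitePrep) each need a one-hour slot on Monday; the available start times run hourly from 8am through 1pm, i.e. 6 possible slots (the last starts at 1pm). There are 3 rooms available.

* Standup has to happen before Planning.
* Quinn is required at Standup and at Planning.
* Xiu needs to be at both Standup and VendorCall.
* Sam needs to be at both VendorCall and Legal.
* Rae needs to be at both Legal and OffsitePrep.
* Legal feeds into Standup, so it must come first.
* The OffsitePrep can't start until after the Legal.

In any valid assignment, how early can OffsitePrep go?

Precedence pushes OffsitePrep to at least 9am.
OffsitePrep at 9am is achievable: VendorCall -> 10am, Sync -> 8am, Standup -> 9am, Legal -> 8am, Hiring -> 8am, OffsitePrep -> 9am, Planning -> 10am.

9am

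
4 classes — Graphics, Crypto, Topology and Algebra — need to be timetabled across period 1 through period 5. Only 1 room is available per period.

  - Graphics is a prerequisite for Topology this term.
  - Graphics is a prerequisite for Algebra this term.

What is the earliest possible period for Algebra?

Precedence pushes Algebra to at least period 2.
Algebra at period 2 is achievable: Algebra -> period 2; Graphics -> period 1; Topology -> period 3; Crypto -> period 4.

period 2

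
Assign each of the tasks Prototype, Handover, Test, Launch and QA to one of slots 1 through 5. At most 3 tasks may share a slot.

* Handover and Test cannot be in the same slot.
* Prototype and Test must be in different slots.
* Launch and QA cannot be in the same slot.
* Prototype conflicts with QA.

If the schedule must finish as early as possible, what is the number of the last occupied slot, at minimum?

slot 2

With at most 3 per slot and 5 tasks, at least 2 slots are needed.
2 works (last occupied slot: 2): for example Launch=1; Handover=1; QA=2; Prototype=1; Test=2.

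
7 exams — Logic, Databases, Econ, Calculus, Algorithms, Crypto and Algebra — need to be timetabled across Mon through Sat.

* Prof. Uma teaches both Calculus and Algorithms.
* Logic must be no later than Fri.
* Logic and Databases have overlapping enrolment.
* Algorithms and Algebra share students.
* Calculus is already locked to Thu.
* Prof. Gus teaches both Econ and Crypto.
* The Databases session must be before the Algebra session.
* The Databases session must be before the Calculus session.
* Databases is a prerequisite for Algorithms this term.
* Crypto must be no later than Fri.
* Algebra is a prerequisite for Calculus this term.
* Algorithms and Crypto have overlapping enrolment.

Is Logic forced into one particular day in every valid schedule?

Logic can be Mon (e.g. Databases -> Tue, Econ -> Tue, Logic -> Mon, Crypto -> Mon, Algorithms -> Fri, Calculus -> Thu, Algebra -> Wed) or Tue (e.g. Algebra=Tue; Calculus=Thu; Logic=Tue; Econ=Tue; Algorithms=Wed; Databases=Mon; Crypto=Mon).

No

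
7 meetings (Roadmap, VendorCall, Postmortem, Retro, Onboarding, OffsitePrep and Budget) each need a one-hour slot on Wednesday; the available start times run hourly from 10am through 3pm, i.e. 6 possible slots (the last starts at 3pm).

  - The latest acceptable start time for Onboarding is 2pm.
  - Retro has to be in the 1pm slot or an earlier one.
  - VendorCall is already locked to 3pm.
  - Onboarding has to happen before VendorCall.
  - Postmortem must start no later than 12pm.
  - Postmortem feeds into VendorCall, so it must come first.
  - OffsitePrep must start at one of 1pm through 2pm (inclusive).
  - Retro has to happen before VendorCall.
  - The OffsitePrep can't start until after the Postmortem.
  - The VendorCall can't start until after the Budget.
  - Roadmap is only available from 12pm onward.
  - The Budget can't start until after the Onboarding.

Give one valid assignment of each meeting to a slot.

OffsitePrep=1pm, Retro=10am, VendorCall=3pm, Onboarding=10am, Budget=11am, Roadmap=12pm, Postmortem=10am

Checking: Onboarding(10am) before VendorCall(3pm); Budget(11am) before VendorCall(3pm); Retro(10am) before VendorCall(3pm); Onboarding(10am) before Budget(11am); Postmortem(10am) before VendorCall(3pm); Postmortem(10am) before OffsitePrep(1pm); Retro=10am in [10am,1pm]; Postmortem=10am in [10am,12pm]; Onboarding=10am in [10am,2pm]; OffsitePrep=1pm in [1pm,2pm]; Roadmap=12pm in [12pm,3pm]; VendorCall=3pm in [3pm,3pm].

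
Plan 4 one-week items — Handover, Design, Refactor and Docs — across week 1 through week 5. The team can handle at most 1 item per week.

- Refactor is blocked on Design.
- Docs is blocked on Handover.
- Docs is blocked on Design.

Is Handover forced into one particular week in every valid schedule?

Handover can be week 1 (e.g. Handover in week 1; Refactor in week 4; Design in week 2; Docs in week 3) or week 2 (e.g. Handover -> week 2, Design -> week 1, Docs -> week 3, Refactor -> week 4).

No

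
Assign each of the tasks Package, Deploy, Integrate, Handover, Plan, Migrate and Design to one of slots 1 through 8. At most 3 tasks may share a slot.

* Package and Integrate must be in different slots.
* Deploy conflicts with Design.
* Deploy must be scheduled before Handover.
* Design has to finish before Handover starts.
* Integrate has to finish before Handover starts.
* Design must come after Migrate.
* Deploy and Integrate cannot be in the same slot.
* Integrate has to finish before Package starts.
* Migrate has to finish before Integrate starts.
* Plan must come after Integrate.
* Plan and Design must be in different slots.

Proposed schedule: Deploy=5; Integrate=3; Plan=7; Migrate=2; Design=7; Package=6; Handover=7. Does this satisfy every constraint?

Deploy conflicts with Design — holds.
Integrate has to finish before Handover starts — holds.
Deploy and Integrate cannot be in the same slot — holds.
Deploy must be scheduled before Handover — holds.
Plan must come after Integrate — holds.
Design has to finish before Handover starts — violated.
At most 3 tasks may share a slot — holds.
Migrate has to finish before Integrate starts — holds.
Integrate has to finish before Package starts — holds.
Package and Integrate must be in different slots — holds.
Plan and Design must be in different slots — violated.
Design must come after Migrate — holds.

Invalid. Plan and Design must be in different slots.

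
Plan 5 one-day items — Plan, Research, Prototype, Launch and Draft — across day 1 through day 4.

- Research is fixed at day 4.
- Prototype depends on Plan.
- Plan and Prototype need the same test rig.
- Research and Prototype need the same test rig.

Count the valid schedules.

Splitting on Plan: it can be day 1 (32), day 2 (16). Listing each branch's schedules as (Research, Prototype, Launch, Draft) by day number:
Plan=day 1: (4,2,1,1) (4,2,1,2) (4,2,1,3) (4,2,1,4) (4,2,2,1) (4,2,2,2) (4,2,2,3) (4,2,2,4) (4,2,3,1) (4,2,3,2) (4,2,3,3) (4,2,3,4) (4,2,4,1) (4,2,4,2) (4,2,4,3) (4,2,4,4) (4,3,1,1) (4,3,1,2) (4,3,1,3) (4,3,1,4) (4,3,2,1) (4,3,2,2) (4,3,2,3) (4,3,2,4) (4,3,3,1) (4,3,3,2) (4,3,3,3) (4,3,3,4) (4,3,4,1) (4,3,4,2) (4,3,4,3) (4,3,4,4) — 32.
Plan=day 2: (4,3,1,1) (4,3,1,2) (4,3,1,3) (4,3,1,4) (4,3,2,1) (4,3,2,2) (4,3,2,3) (4,3,2,4) (4,3,3,1) (4,3,3,2) (4,3,3,3) (4,3,3,4) (4,3,4,1) (4,3,4,2) (4,3,4,3) (4,3,4,4) — 16.
Summing: 32 + 16 = 48.

48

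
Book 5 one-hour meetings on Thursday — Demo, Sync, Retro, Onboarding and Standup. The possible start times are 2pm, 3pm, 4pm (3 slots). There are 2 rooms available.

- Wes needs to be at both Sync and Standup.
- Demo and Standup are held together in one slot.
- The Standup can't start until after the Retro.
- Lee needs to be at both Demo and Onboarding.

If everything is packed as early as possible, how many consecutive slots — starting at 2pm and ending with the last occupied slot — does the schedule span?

3

The precedence chain requires at least 2 distinct slots.
With at most 2 per slot and 5 meetings, at least 3 slots are needed.
3 works (last occupied slot: 4pm): for example Onboarding=4pm, Retro=2pm, Standup=3pm, Sync=2pm, Demo=3pm.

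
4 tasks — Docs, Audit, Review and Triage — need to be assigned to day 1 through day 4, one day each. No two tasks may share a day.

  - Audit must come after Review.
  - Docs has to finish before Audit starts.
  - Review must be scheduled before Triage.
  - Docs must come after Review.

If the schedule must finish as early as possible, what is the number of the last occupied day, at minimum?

4

The precedence chain requires at least 3 distinct days.
With at most 1 per day and 4 tasks, at least 4 days are needed.
4 works (last occupied day: day 4): for example Docs -> day 2; Triage -> day 4; Audit -> day 3; Review -> day 1.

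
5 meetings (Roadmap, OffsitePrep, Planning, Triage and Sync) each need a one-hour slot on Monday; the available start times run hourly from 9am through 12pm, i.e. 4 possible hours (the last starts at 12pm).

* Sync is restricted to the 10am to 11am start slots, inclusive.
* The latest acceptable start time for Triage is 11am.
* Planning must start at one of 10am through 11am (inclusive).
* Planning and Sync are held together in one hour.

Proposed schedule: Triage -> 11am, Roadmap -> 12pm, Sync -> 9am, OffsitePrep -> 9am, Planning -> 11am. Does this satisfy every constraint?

No — it violates: Sync is restricted to the 10am to 11am start slots, inclusive

Planning and Sync are held together in one hour — violated.
Sync is restricted to the 10am to 11am start slots, inclusive — violated.
Planning must start at one of 10am through 11am (inclusive) — holds.
The latest acceptable start time for Triage is 11am — holds.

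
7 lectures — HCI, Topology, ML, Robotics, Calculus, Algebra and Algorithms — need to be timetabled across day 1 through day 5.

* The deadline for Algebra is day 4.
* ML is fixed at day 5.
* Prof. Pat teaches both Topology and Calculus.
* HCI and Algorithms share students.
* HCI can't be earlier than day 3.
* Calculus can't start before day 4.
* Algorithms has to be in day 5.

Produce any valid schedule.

Algorithms in day 5, Robotics in day 1, Calculus in day 4, HCI in day 3, ML in day 5, Topology in day 1, Algebra in day 1

Checking: Topology(day 1) != Calculus(day 4); HCI(day 3) != Algorithms(day 5); HCI=day 3 in [day 3,day 5]; ML=day 5 in [day 5,day 5]; Calculus=day 4 in [day 4,day 5]; Algorithms=day 5 in [day 5,day 5]; Algebra=day 1 in [day 1,day 4].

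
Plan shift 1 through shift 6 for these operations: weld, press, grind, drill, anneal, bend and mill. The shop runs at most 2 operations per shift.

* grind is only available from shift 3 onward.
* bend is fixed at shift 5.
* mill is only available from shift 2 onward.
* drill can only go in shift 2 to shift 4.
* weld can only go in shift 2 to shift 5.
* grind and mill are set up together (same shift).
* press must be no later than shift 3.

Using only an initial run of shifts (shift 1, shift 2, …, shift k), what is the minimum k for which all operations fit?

5

With at most 2 per shift and 7 operations, at least 4 shifts are needed.
bend can't be placed before shift 5, so the schedule must run through at least shift 5.
5 works (last occupied shift: shift 5): for example bend in shift 5; mill in shift 3; grind in shift 3; anneal in shift 1; weld in shift 2; drill in shift 2; press in shift 1.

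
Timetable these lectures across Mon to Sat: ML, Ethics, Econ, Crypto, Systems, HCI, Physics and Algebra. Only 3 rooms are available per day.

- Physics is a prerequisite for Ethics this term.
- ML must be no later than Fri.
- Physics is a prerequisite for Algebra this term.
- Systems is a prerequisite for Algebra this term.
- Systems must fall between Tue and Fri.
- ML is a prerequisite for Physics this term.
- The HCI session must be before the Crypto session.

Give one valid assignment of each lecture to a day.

ML -> Mon, Algebra -> Wed, Ethics -> Wed, Systems -> Tue, Econ -> Mon, Physics -> Tue, HCI -> Mon, Crypto -> Tue

Checking: ML(Mon) before Physics(Tue); Physics(Tue) before Algebra(Wed); Systems(Tue) before Algebra(Wed); Physics(Tue) before Ethics(Wed); HCI(Mon) before Crypto(Tue); Systems=Tue in [Tue,Fri]; ML=Mon in [Mon,Fri]; max 3 per day (cap 3).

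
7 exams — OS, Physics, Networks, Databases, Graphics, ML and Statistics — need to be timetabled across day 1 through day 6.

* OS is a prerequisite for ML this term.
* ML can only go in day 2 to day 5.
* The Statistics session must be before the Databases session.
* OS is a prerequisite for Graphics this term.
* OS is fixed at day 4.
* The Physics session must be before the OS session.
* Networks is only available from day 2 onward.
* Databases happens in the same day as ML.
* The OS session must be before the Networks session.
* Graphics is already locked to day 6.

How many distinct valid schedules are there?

24

Splitting on Physics: it can be day 1 (8), day 2 (8), day 3 (8). Listing each branch's schedules as (OS, Networks, Databases, Graphics, ML, Statistics) by day number:
Physics=day 1: (4,5,5,6,5,1) (4,5,5,6,5,2) (4,5,5,6,5,3) (4,5,5,6,5,4) (4,6,5,6,5,1) (4,6,5,6,5,2) (4,6,5,6,5,3) (4,6,5,6,5,4) — 8.
Physics=day 2: (4,5,5,6,5,1) (4,5,5,6,5,2) (4,5,5,6,5,3) (4,5,5,6,5,4) (4,6,5,6,5,1) (4,6,5,6,5,2) (4,6,5,6,5,3) (4,6,5,6,5,4) — 8.
Physics=day 3: (4,5,5,6,5,1) (4,5,5,6,5,2) (4,5,5,6,5,3) (4,5,5,6,5,4) (4,6,5,6,5,1) (4,6,5,6,5,2) (4,6,5,6,5,3) (4,6,5,6,5,4) — 8.
Summing: 8 + 8 + 8 = 24.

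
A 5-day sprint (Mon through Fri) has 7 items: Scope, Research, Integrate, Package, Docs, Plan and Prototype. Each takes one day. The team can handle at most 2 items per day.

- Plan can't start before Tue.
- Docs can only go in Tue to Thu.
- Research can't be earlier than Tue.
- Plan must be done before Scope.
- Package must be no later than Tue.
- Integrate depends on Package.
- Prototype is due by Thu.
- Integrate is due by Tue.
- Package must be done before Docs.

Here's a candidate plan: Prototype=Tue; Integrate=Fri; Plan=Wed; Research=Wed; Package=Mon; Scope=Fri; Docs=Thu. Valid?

Prototype is due by Thu — holds.
Plan can't start before Tue — holds.
Package must be done before Docs — holds.
Integrate depends on Package — holds.
Package must be no later than Tue — holds.
Research can't be earlier than Tue — holds.
Integrate is due by Tue — violated.
Plan must be done before Scope — holds.
Docs can only go in Tue to Thu — holds.
The team can handle at most 2 items per day — holds.

Invalid. Integrate is due by Tue.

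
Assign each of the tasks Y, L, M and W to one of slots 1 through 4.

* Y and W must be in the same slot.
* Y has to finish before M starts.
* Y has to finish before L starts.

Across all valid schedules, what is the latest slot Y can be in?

Downstream work caps Y at 3.
Y at 3 is achievable: L -> 4, W -> 3, M -> 4, Y -> 3.

3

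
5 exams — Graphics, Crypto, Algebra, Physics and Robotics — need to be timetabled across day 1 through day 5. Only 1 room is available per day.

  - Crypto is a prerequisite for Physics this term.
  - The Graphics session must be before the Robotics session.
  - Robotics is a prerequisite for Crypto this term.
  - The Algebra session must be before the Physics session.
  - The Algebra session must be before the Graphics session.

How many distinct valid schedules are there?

1

Enumerating: Robotics in day 3; Physics in day 5; Crypto in day 4; Graphics in day 2; Algebra in day 1.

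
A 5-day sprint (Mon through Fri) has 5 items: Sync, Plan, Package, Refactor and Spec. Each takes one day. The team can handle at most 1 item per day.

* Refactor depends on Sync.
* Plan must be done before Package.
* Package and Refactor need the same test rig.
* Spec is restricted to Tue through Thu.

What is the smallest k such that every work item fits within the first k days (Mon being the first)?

The precedence chain requires at least 2 distinct days.
With at most 1 per day and 5 work items, at least 5 days are needed.
5 works (last occupied day: Fri): for example Plan=Wed, Sync=Mon, Spec=Tue, Refactor=Fri, Package=Thu.

5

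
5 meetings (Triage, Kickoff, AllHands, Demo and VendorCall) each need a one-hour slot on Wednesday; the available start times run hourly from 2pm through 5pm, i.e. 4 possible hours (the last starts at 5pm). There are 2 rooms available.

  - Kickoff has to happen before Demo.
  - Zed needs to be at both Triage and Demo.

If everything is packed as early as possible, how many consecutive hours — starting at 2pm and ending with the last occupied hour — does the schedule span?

3

The precedence chain requires at least 2 distinct hours.
With at most 2 per hour and 5 meetings, at least 3 hours are needed.
3 works (last occupied hour: 4pm): for example Kickoff -> 2pm; VendorCall -> 4pm; Demo -> 3pm; Triage -> 2pm; AllHands -> 3pm.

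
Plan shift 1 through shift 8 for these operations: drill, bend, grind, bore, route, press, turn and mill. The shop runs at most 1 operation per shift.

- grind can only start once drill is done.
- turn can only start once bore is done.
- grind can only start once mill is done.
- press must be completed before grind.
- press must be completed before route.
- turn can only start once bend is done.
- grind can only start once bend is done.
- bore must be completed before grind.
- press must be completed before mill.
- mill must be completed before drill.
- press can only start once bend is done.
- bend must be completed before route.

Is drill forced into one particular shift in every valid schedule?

No

drill can be shift 4 (e.g. bend -> shift 1; press -> shift 2; turn -> shift 8; bore -> shift 5; mill -> shift 3; grind -> shift 6; drill -> shift 4; route -> shift 7) or shift 5 (e.g. turn in shift 8; drill in shift 5; grind in shift 6; mill in shift 3; bore in shift 4; route in shift 7; press in shift 2; bend in shift 1).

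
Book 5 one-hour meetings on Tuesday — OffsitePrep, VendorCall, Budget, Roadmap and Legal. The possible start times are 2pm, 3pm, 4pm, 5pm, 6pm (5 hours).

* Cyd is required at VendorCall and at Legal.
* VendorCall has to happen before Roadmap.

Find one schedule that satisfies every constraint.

VendorCall -> 2pm, Budget -> 2pm, Legal -> 3pm, Roadmap -> 3pm, OffsitePrep -> 2pm

Checking: VendorCall(2pm) before Roadmap(3pm); VendorCall(2pm) != Legal(3pm).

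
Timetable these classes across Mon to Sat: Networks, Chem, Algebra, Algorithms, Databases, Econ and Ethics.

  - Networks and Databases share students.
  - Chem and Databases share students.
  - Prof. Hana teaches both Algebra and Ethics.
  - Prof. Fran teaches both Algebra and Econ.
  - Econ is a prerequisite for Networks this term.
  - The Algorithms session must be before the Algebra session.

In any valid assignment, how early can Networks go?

Tue

Precedence pushes Networks to at least Tue.
Networks at Tue is achievable: Econ -> Mon; Ethics -> Mon; Chem -> Mon; Databases -> Wed; Networks -> Tue; Algebra -> Tue; Algorithms -> Mon.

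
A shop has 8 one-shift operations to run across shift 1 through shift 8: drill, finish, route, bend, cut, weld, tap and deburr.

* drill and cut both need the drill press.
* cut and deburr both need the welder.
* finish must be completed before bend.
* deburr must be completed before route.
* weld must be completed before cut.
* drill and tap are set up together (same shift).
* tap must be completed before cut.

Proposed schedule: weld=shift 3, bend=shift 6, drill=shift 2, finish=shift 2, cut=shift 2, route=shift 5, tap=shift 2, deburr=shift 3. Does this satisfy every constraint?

No. drill and cut both need the drill press is not satisfied.

weld must be completed before cut — violated.
deburr must be completed before route — holds.
tap must be completed before cut — violated.
cut and deburr both need the welder — holds.
finish must be completed before bend — holds.
drill and cut both need the drill press — violated.
drill and tap are set up together (same shift) — holds.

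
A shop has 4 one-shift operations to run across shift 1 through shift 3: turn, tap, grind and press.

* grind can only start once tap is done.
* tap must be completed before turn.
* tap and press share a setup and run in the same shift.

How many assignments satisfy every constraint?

Splitting on turn: it can be shift 2 (2), shift 3 (3). Listing each branch's schedules as (tap, grind, press) by shift number:
turn=shift 2: (1,2,1) (1,3,1) — 2.
turn=shift 3: (1,2,1) (1,3,1) (2,3,2) — 3.
Summing: 2 + 3 = 5.

5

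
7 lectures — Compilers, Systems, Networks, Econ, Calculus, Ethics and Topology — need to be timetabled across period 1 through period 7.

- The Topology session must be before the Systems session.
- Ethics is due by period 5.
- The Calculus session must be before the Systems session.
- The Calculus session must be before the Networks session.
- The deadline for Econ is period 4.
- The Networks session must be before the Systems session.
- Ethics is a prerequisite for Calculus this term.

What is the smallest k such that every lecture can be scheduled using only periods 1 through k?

4 periods

The precedence chain requires at least 4 distinct periods.
4 works (last occupied period: period 4): for example Ethics in period 1; Topology in period 1; Econ in period 1; Systems in period 4; Compilers in period 1; Calculus in period 2; Networks in period 3.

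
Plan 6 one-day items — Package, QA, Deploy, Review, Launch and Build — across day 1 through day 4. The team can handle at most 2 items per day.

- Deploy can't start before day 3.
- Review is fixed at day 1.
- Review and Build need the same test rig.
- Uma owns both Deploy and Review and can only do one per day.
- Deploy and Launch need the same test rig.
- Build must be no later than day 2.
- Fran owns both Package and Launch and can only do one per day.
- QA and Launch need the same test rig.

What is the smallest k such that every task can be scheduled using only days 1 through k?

With at most 2 per day and 6 tasks, at least 3 days are needed.
Deploy can't be placed before day 3, so the schedule must run through at least day 3.
3 works (last occupied day: day 3): for example Review=day 1; Deploy=day 3; Package=day 1; QA=day 3; Build=day 2; Launch=day 2.

3 days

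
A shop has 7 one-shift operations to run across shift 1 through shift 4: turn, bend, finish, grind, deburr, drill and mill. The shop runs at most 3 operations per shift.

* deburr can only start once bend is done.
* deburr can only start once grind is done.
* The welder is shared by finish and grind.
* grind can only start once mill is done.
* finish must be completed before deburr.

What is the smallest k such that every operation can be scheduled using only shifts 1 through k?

The precedence chain requires at least 3 distinct shifts.
With at most 3 per shift and 7 operations, at least 3 shifts are needed.
3 works (last occupied shift: shift 3): for example bend -> shift 1; mill -> shift 1; grind -> shift 2; drill -> shift 2; deburr -> shift 3; finish -> shift 1; turn -> shift 2.

3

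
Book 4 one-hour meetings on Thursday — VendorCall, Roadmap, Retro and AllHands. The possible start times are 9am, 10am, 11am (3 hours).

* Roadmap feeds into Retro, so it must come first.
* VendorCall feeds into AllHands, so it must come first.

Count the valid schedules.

Splitting on VendorCall: it can be 9am (6), 10am (3). Listing each branch's schedules as (Roadmap, Retro, AllHands):
VendorCall=9am: (9am,10am,10am) (9am,10am,11am) (9am,11am,10am) (9am,11am,11am) (10am,11am,10am) (10am,11am,11am) — 6.
VendorCall=10am: (9am,10am,11am) (9am,11am,11am) (10am,11am,11am) — 3.
Summing: 6 + 3 = 9.

9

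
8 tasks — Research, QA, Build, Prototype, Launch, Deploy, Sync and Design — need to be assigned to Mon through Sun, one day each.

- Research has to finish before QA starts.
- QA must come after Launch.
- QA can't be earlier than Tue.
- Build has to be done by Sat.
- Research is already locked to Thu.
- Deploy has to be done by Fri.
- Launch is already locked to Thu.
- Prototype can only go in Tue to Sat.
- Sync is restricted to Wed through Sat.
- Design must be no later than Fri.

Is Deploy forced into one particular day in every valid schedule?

No

Deploy can be Mon (e.g. Sync in Wed, Prototype in Tue, Deploy in Mon, Launch in Thu, QA in Fri, Build in Mon, Design in Mon, Research in Thu) or Tue (e.g. Design in Mon, Build in Mon, Launch in Thu, Sync in Wed, Prototype in Tue, Research in Thu, QA in Fri, Deploy in Tue).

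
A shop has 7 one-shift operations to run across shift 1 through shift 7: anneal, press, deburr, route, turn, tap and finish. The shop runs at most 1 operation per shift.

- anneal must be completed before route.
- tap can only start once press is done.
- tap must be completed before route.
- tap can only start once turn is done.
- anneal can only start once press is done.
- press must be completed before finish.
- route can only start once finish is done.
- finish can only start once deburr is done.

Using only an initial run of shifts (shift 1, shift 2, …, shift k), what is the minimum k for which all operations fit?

The precedence chain requires at least 3 distinct shifts.
With at most 1 per shift and 7 operations, at least 7 shifts are needed.
7 works (last occupied shift: shift 7): for example press -> shift 1, tap -> shift 3, anneal -> shift 6, turn -> shift 2, finish -> shift 5, deburr -> shift 4, route -> shift 7.

7 shifts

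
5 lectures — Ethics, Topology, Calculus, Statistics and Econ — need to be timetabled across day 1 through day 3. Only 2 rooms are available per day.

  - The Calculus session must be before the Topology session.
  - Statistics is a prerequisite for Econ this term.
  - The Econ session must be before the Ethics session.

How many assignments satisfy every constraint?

3

Enumerating: Ethics=day 3; Econ=day 2; Calculus=day 1; Topology=day 2; Statistics=day 1 | Topology=day 3, Calculus=day 1, Econ=day 2, Ethics=day 3, Statistics=day 1 | Topology=day 3; Statistics=day 1; Calculus=day 2; Econ=day 2; Ethics=day 3.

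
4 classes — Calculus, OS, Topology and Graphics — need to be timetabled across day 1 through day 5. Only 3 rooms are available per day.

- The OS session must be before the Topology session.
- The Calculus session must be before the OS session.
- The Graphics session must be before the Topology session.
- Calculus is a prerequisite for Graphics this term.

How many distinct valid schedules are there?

Splitting on Calculus: it can be day 1 (14), day 2 (5), day 3 (1). Listing each branch's schedules as (OS, Topology, Graphics) by day number:
Calculus=day 1: (2,3,2) (2,4,2) (2,4,3) (2,5,2) (2,5,3) (2,5,4) (3,4,2) (3,4,3) (3,5,2) (3,5,3) (3,5,4) (4,5,2) (4,5,3) (4,5,4) — 14.
Calculus=day 2: (3,4,3) (3,5,3) (3,5,4) (4,5,3) (4,5,4) — 5.
Calculus=day 3: (4,5,4) — 1.
Summing: 14 + 5 + 1 = 20.

20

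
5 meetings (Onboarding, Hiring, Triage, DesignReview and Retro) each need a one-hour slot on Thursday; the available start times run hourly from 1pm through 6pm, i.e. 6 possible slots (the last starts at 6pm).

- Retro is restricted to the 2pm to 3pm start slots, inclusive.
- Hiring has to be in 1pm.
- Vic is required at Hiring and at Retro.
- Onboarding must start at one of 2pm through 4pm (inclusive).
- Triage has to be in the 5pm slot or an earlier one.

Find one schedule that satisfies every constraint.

Retro=2pm, Hiring=1pm, DesignReview=1pm, Triage=1pm, Onboarding=2pm

Checking: Hiring(1pm) != Retro(2pm); Triage=1pm in [1pm,5pm]; Hiring=1pm in [1pm,1pm]; Onboarding=2pm in [2pm,4pm]; Retro=2pm in [2pm,3pm].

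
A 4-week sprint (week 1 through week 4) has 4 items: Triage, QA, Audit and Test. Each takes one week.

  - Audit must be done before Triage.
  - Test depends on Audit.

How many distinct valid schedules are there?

Splitting on Triage: it can be week 2 (12), week 3 (20), week 4 (24). Listing each branch's schedules as (QA, Audit, Test) by week number:
Triage=week 2: (1,1,2) (1,1,3) (1,1,4) (2,1,2) (2,1,3) (2,1,4) (3,1,2) (3,1,3) (3,1,4) (4,1,2) (4,1,3) (4,1,4) — 12.
Triage=week 3: (1,1,2) (1,1,3) (1,1,4) (1,2,3) (1,2,4) (2,1,2) (2,1,3) (2,1,4) (2,2,3) (2,2,4) (3,1,2) (3,1,3) (3,1,4) (3,2,3) (3,2,4) (4,1,2) (4,1,3) (4,1,4) (4,2,3) (4,2,4) — 20.
Triage=week 4: (1,1,2) (1,1,3) (1,1,4) (1,2,3) (1,2,4) (1,3,4) (2,1,2) (2,1,3) (2,1,4) (2,2,3) (2,2,4) (2,3,4) (3,1,2) (3,1,3) (3,1,4) (3,2,3) (3,2,4) (3,3,4) (4,1,2) (4,1,3) (4,1,4) (4,2,3) (4,2,4) (4,3,4) — 24.
Summing: 12 + 20 + 24 = 56.

56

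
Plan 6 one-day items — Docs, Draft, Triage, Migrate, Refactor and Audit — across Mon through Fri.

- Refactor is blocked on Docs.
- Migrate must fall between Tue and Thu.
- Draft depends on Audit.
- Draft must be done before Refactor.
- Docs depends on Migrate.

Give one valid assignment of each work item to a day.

Audit -> Mon, Refactor -> Thu, Docs -> Wed, Triage -> Mon, Migrate -> Tue, Draft -> Tue

Checking: Docs(Wed) before Refactor(Thu); Draft(Tue) before Refactor(Thu); Audit(Mon) before Draft(Tue); Migrate(Tue) before Docs(Wed); Migrate=Tue in [Tue,Thu].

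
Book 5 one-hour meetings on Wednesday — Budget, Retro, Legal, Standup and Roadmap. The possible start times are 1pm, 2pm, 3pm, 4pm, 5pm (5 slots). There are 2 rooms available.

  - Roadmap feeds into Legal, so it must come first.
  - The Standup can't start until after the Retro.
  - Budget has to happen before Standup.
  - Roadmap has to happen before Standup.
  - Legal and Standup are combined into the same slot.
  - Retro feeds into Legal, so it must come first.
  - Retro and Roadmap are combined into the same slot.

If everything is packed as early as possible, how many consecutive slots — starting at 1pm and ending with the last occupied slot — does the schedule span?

3 slots

The precedence chain requires at least 2 distinct slots.
With at most 2 per slot and 5 meetings, at least 3 slots are needed.
3 works (last occupied slot: 3pm): for example Roadmap=1pm; Budget=2pm; Retro=1pm; Standup=3pm; Legal=3pm.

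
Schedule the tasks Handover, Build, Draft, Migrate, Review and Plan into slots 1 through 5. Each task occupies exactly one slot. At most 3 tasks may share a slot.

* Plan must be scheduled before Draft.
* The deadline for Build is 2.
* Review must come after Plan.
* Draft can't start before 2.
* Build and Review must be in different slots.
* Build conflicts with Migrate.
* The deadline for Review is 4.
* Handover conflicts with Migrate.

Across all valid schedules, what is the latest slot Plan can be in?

Downstream work caps Plan at 3.
Plan at 3 is achievable: Migrate=2, Build=1, Review=4, Draft=4, Plan=3, Handover=1.

3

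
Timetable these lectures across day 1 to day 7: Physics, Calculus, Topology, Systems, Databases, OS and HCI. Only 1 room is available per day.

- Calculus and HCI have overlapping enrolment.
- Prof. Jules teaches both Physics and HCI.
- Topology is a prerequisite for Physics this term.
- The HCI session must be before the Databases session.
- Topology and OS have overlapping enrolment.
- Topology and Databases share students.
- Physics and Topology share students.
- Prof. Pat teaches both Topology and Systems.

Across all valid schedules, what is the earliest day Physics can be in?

Precedence pushes Physics to at least day 2.
Physics at day 2 is achievable: Databases=day 4; Systems=day 6; Topology=day 1; HCI=day 3; Calculus=day 5; Physics=day 2; OS=day 7.

day 2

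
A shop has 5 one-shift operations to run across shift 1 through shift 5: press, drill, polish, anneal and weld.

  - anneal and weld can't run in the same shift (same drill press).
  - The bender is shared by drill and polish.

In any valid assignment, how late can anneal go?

anneal at shift 5 is achievable: polish -> shift 2; weld -> shift 1; press -> shift 1; anneal -> shift 5; drill -> shift 1.

shift 5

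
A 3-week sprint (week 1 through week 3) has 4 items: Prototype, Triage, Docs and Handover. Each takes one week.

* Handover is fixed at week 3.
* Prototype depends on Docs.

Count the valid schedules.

Splitting on Prototype: it can be week 2 (3), week 3 (6). Listing each branch's schedules as (Triage, Docs, Handover) by week number:
Prototype=week 2: (1,1,3) (2,1,3) (3,1,3) — 3.
Prototype=week 3: (1,1,3) (1,2,3) (2,1,3) (2,2,3) (3,1,3) (3,2,3) — 6.
Summing: 3 + 6 = 9.

9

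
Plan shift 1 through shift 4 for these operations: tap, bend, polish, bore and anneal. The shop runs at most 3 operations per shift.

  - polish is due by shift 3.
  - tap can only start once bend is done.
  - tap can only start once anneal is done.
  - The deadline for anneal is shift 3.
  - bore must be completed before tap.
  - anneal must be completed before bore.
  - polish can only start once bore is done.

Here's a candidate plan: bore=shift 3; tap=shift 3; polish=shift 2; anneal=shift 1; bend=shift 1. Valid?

bore must be completed before tap — violated.
The deadline for anneal is shift 3 — holds.
polish can only start once bore is done — violated.
tap can only start once anneal is done — holds.
anneal must be completed before bore — holds.
The shop runs at most 3 operations per shift — holds.
polish is due by shift 3 — holds.
tap can only start once bend is done — holds.

No — it violates: polish can only start once bore is done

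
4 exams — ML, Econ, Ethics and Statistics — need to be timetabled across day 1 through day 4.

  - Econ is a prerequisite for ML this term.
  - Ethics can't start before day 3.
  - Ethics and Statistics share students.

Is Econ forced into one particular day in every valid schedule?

No

Econ can be day 1 (e.g. ML -> day 2, Econ -> day 1, Ethics -> day 3, Statistics -> day 1) or day 2 (e.g. ML in day 3, Econ in day 2, Ethics in day 3, Statistics in day 1).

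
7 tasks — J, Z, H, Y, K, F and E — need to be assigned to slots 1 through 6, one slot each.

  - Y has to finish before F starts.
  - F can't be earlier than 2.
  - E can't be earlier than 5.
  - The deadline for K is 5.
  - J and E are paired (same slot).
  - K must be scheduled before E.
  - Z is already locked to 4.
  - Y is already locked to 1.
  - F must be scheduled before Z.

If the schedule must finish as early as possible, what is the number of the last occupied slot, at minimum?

5

The precedence chain requires at least 3 distinct slots.
E can't be placed before 5, so the schedule must run through at least slot 5.
5 works (last occupied slot: 5): for example E in 5, Y in 1, H in 1, J in 5, Z in 4, K in 1, F in 2.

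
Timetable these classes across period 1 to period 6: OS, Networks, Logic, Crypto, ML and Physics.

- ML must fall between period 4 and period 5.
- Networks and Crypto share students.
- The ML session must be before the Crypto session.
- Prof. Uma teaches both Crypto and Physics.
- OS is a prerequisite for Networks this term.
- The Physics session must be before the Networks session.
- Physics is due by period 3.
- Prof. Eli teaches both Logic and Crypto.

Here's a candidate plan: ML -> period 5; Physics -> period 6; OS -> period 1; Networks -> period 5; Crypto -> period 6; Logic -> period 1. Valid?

The Physics session must be before the Networks session — violated.
ML must fall between period 4 and period 5 — holds.
Prof. Uma teaches both Crypto and Physics — violated.
The ML session must be before the Crypto session — holds.
Networks and Crypto share students — holds.
OS is a prerequisite for Networks this term — holds.
Prof. Eli teaches both Logic and Crypto — holds.
Physics is due by period 3 — violated.

No. Physics is due by period 3 is not satisfied.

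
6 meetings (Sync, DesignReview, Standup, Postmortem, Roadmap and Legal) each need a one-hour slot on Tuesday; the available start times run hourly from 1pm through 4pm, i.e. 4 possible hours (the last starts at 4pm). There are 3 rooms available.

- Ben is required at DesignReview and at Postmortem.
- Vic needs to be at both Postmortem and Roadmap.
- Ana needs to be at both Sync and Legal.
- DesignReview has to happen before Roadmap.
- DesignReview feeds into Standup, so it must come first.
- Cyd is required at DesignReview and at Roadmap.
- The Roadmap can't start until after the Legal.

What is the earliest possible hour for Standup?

2pm

Precedence pushes Standup to at least 2pm.
Standup at 2pm is achievable: Legal=1pm, DesignReview=1pm, Postmortem=3pm, Sync=2pm, Roadmap=2pm, Standup=2pm.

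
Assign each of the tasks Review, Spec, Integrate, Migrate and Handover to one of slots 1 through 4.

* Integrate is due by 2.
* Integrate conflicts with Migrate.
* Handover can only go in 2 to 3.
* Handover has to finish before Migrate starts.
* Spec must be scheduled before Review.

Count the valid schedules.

36

Splitting on Review: it can be 2 (6), 3 (12), 4 (18). Listing each branch's schedules as (Spec, Integrate, Migrate, Handover):
Review=2: (1,1,3,2) (1,1,4,2) (1,1,4,3) (1,2,3,2) (1,2,4,2) (1,2,4,3) — 6.
Review=3: (1,1,3,2) (1,1,4,2) (1,1,4,3) (1,2,3,2) (1,2,4,2) (1,2,4,3) (2,1,3,2) (2,1,4,2) (2,1,4,3) (2,2,3,2) (2,2,4,2) (2,2,4,3) — 12.
Review=4: (1,1,3,2) (1,1,4,2) (1,1,4,3) (1,2,3,2) (1,2,4,2) (1,2,4,3) (2,1,3,2) (2,1,4,2) (2,1,4,3) (2,2,3,2) (2,2,4,2) (2,2,4,3) (3,1,3,2) (3,1,4,2) (3,1,4,3) (3,2,3,2) (3,2,4,2) (3,2,4,3) — 18.
Summing: 6 + 12 + 18 = 36.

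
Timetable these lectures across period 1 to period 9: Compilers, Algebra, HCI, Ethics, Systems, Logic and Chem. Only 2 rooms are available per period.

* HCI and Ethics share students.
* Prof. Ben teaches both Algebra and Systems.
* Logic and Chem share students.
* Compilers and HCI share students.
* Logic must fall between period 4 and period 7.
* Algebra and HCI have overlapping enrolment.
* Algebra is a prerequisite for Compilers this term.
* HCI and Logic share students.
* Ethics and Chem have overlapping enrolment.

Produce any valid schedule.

Compilers in period 2, HCI in period 3, Algebra in period 1, Systems in period 2, Logic in period 4, Ethics in period 1, Chem in period 3

Checking: Algebra(period 1) before Compilers(period 2); Logic(period 4) != Chem(period 3); HCI(period 3) != Ethics(period 1); Ethics(period 1) != Chem(period 3); Algebra(period 1) != HCI(period 3); Compilers(period 2) != HCI(period 3); HCI(period 3) != Logic(period 4); Algebra(period 1) != Systems(period 2); Logic=period 4 in [period 4,period 7]; max 2 per period (cap 2).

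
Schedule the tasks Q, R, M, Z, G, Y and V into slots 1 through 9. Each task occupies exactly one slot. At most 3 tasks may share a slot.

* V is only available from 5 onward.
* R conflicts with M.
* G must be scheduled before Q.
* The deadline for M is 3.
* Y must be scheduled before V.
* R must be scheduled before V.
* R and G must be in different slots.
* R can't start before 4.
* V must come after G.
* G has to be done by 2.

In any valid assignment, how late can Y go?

Downstream work caps Y at 8.
Y at 8 is achievable: Y in 8; M in 1; Z in 1; R in 4; G in 1; Q in 2; V in 9.

8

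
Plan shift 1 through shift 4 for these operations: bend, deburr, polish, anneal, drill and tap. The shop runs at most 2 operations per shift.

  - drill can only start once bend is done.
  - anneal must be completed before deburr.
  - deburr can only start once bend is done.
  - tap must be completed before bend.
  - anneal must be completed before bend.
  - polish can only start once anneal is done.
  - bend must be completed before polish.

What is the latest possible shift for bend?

Precedence pushes bend to at least shift 2; downstream work caps bend at shift 3.
bend at shift 2 is achievable: polish in shift 3; tap in shift 1; anneal in shift 1; bend in shift 2; deburr in shift 3; drill in shift 4.
Nothing later works — the capacity limit rule out every shift after shift 2.

shift 2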